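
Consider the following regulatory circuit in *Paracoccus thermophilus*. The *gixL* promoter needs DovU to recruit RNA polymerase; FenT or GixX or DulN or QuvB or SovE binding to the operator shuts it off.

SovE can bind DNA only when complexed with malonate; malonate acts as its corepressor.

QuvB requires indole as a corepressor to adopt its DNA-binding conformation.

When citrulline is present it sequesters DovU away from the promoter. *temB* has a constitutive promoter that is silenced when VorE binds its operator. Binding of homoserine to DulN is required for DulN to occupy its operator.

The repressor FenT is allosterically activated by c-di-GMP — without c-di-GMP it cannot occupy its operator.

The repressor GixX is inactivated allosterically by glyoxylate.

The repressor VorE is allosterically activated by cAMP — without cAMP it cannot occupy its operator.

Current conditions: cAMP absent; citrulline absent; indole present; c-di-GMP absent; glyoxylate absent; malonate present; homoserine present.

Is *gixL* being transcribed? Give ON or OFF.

c-di-GMP is absent, so FenT is inactive.
Glyoxylate is absent, so GixX is active.
Homoserine is present, so DulN is active.
Citrulline is absent, so DovU is active.
Indole is present, so QuvB is active.
Malonate is present, so SovE is active.
With repressor GixX bound, *gixL* is not transcribed.

OFF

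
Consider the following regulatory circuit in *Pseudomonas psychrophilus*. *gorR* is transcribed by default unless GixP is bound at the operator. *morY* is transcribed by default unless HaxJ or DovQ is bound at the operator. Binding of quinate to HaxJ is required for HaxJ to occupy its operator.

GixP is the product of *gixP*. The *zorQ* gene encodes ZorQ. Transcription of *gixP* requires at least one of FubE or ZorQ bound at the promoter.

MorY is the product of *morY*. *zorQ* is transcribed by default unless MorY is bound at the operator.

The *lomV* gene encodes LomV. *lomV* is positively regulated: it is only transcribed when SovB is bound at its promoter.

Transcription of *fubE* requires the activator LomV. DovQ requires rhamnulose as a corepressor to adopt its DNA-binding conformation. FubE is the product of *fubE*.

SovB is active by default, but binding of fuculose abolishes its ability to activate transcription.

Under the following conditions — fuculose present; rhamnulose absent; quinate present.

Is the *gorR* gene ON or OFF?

OFF

Fuculose is present, so SovB is inactive.
Required activator SovB is absent, so *lomV* is not transcribed.
So LomV is not produced.
Required activator LomV is absent, so *fubE* is not transcribed.
So FubE is not produced.
Quinate is present, so HaxJ is active.
Rhamnulose is absent, so DovQ is inactive.
With repressor HaxJ bound, *morY* is not transcribed.
So MorY is not produced.
With no repressor bound, *zorQ* is transcribed.
So ZorQ is produced and active.
Activator ZorQ is present, so *gixP* is transcribed.
So GixP is produced and active.
With repressor GixP bound, *gorR* is not transcribed.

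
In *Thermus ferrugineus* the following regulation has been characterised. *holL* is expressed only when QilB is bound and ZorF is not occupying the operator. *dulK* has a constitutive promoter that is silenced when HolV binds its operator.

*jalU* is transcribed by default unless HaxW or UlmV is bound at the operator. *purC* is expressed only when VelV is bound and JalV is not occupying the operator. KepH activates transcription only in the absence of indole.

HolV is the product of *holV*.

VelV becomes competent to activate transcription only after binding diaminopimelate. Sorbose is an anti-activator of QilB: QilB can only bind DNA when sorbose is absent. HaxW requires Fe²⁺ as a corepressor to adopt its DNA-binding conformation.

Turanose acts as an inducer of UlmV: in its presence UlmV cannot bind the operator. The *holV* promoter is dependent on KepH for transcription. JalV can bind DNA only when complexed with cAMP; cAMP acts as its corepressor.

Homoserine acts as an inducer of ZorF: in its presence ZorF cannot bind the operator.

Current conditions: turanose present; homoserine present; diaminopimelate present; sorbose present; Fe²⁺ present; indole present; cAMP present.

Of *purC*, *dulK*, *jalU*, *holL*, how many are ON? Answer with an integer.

1

Diaminopimelate is present, so VelV is active.
cAMP is present, so JalV is active.
With repressor JalV bound, *purC* is not transcribed.
→ *purC* is OFF.
Indole is present, so KepH is inactive.
Required activator KepH is absent, so *holV* is not transcribed.
So HolV is not produced.
With no repressor bound, *dulK* is transcribed.
→ *dulK* is ON.
Fe²⁺ is present, so HaxW is active.
Turanose is present, so UlmV is inactive.
With repressor HaxW bound, *jalU* is not transcribed.
→ *jalU* is OFF.
Sorbose is present, so QilB is inactive.
Homoserine is present, so ZorF is inactive.
Required activator QilB is absent, so *holL* is not transcribed.
→ *holL* is OFF.
1 of the 4 genes is transcribed.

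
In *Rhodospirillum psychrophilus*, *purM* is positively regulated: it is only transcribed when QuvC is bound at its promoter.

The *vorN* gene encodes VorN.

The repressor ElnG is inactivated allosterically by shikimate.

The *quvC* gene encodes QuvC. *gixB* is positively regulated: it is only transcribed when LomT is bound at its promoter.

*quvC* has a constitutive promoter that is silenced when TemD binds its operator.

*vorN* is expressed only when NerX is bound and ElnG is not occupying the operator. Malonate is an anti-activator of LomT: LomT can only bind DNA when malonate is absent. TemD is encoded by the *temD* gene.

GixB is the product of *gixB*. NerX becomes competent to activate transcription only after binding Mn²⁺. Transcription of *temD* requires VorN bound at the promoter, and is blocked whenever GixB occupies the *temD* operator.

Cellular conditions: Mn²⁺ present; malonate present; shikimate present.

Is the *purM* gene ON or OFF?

Malonate is present, so LomT is inactive.
Required activator LomT is absent, so *gixB* is not transcribed.
So GixB is not produced.
Shikimate is present, so ElnG is inactive.
Mn²⁺ is present, so NerX is active.
No repressor is bound and NerX is active, so *vorN* is transcribed.
So VorN is produced and active.
No repressor is bound and VorN is active, so *temD* is transcribed.
So TemD is produced and active.
With repressor TemD bound, *quvC* is not transcribed.
So QuvC is not produced.
Required activator QuvC is absent, so *purM* is not transcribed.

OFF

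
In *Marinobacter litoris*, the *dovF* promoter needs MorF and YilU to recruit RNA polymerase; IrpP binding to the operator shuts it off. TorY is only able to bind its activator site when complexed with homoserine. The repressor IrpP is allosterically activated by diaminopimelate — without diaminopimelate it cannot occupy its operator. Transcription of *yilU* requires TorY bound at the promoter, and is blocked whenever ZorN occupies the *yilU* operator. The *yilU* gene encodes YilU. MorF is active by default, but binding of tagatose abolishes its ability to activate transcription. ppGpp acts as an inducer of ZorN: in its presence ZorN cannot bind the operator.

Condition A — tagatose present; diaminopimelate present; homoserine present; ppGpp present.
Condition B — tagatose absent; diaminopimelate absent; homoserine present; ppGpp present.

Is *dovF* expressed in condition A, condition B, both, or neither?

B only

Condition A:
Tagatose is present, so MorF is inactive.
Diaminopimelate is present, so IrpP is active.
Homoserine is present, so TorY is active.
ppGpp is present, so ZorN is inactive.
No repressor is bound and TorY is active, so *yilU* is transcribed.
So YilU is produced and active.
With repressor IrpP bound, *dovF* is not transcribed.
→ *dovF* is OFF in A.
Condition B:
Tagatose is absent, so MorF is active.
Diaminopimelate is absent, so IrpP is inactive.
Homoserine is present, so TorY is active.
ppGpp is present, so ZorN is inactive.
No repressor is bound and TorY is active, so *yilU* is transcribed.
So YilU is produced and active.
No repressor is bound and MorF and YilU are active, so *dovF* is transcribed.
→ *dovF* is ON in B.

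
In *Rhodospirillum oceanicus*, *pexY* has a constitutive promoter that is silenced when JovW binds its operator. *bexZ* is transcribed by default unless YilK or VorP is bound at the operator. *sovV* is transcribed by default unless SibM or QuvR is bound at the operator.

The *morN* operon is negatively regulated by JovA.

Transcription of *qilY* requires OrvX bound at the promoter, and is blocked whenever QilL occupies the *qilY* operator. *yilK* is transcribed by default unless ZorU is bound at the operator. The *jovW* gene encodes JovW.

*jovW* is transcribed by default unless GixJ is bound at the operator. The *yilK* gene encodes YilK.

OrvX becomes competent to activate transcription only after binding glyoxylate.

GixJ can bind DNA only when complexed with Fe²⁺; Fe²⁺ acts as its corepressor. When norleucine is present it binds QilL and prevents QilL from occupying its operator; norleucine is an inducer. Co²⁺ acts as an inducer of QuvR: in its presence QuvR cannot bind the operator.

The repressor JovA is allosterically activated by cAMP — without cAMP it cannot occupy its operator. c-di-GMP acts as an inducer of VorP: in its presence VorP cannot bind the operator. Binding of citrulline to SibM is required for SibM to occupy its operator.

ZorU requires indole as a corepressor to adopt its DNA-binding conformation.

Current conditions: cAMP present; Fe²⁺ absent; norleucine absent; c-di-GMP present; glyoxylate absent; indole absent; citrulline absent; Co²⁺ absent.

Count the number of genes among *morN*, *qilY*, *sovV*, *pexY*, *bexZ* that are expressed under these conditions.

0

cAMP is present, so JovA is active.
With repressor JovA bound, *morN* is not transcribed.
→ *morN* is OFF.
Norleucine is absent, so QilL is active.
Glyoxylate is absent, so OrvX is inactive.
With repressor QilL bound, *qilY* is not transcribed.
→ *qilY* is OFF.
Citrulline is absent, so SibM is inactive.
Co²⁺ is absent, so QuvR is active.
With repressor QuvR bound, *sovV* is not transcribed.
→ *sovV* is OFF.
Fe²⁺ is absent, so GixJ is inactive.
With no repressor bound, *jovW* is transcribed.
So JovW is produced and active.
With repressor JovW bound, *pexY* is not transcribed.
→ *pexY* is OFF.
Indole is absent, so ZorU is inactive.
With no repressor bound, *yilK* is transcribed.
So YilK is produced and active.
c-di-GMP is present, so VorP is inactive.
With repressor YilK bound, *bexZ* is not transcribed.
→ *bexZ* is OFF.
0 of the 5 genes are transcribed.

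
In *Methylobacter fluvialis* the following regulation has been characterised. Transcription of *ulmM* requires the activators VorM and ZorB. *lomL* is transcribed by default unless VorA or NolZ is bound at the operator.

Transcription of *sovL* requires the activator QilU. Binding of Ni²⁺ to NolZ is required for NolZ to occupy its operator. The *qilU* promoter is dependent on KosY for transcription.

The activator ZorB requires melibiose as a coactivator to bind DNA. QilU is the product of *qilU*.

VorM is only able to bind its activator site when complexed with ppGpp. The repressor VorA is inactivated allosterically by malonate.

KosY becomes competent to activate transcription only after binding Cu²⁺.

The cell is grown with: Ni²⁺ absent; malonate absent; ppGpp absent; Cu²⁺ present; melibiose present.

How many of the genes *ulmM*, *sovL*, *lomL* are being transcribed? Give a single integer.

1

ppGpp is absent, so VorM is inactive.
Melibiose is present, so ZorB is active.
Required activator VorM is absent, so *ulmM* is not transcribed.
→ *ulmM* is OFF.
Cu²⁺ is present, so KosY is active.
No repressor is bound and KosY is active, so *qilU* is transcribed.
So QilU is produced and active.
No repressor is bound and QilU is active, so *sovL* is transcribed.
→ *sovL* is ON.
Malonate is absent, so VorA is active.
Ni²⁺ is absent, so NolZ is inactive.
With repressor VorA bound, *lomL* is not transcribed.
→ *lomL* is OFF.
1 of the 3 genes is transcribed.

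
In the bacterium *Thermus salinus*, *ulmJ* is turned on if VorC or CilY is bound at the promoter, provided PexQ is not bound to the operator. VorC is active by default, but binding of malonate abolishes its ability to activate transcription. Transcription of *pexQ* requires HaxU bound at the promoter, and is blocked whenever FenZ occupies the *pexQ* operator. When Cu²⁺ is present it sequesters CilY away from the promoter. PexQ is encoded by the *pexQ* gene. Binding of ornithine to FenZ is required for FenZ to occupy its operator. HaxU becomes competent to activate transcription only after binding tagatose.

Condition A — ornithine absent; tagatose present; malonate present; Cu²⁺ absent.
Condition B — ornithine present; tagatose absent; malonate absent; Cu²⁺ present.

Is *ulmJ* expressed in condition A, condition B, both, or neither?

B only

Condition A:
Ornithine is absent, so FenZ is inactive.
Tagatose is present, so HaxU is active.
No repressor is bound and HaxU is active, so *pexQ* is transcribed.
So PexQ is produced and active.
Malonate is present, so VorC is inactive.
Cu²⁺ is absent, so CilY is active.
With repressor PexQ bound, *ulmJ* is not transcribed.
→ *ulmJ* is OFF in A.
Condition B:
Ornithine is present, so FenZ is active.
Tagatose is absent, so HaxU is inactive.
With repressor FenZ bound, *pexQ* is not transcribed.
So PexQ is not produced.
Malonate is absent, so VorC is active.
Cu²⁺ is present, so CilY is inactive.
Activator VorC is present, so *ulmJ* is transcribed.
→ *ulmJ* is ON in B.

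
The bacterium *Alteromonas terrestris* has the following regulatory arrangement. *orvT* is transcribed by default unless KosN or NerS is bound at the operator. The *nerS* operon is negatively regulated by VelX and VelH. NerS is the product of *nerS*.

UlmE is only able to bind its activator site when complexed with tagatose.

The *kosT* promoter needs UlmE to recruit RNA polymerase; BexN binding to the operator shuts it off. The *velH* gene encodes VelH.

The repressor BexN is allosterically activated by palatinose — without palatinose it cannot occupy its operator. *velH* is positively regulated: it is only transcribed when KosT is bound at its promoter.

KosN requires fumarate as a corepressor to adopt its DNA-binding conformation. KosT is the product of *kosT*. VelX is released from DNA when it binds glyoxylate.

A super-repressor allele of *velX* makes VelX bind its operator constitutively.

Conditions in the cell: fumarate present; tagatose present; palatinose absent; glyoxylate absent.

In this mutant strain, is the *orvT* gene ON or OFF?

Fumarate is present, so KosN is active.
VelX is constitutively active in this strain.
Palatinose is absent, so BexN is inactive.
Tagatose is present, so UlmE is active.
No repressor is bound and UlmE is active, so *kosT* is transcribed.
So KosT is produced and active.
No repressor is bound and KosT is active, so *velH* is transcribed.
So VelH is produced and active.
With repressor VelX bound, *nerS* is not transcribed.
So NerS is not produced.
With repressor KosN bound, *orvT* is not transcribed.

OFF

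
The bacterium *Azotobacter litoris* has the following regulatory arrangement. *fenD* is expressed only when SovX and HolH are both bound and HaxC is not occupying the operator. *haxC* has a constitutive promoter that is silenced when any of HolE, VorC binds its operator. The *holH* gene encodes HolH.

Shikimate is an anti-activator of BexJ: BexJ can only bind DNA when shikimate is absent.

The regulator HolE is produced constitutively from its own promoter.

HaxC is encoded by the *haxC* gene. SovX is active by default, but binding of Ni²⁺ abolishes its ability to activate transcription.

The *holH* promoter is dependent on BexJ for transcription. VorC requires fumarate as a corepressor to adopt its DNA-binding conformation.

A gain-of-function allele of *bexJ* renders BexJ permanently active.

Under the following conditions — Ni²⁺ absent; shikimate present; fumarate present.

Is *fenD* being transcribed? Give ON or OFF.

ON

HolE is produced constitutively and is active.
Fumarate is present, so VorC is active.
With repressor HolE bound, *haxC* is not transcribed.
So HaxC is not produced.
Ni²⁺ is absent, so SovX is active.
BexJ is constitutively active in this strain.
No repressor is bound and BexJ is active, so *holH* is transcribed.
So HolH is produced and active.
No repressor is bound and SovX and HolH are active, so *fenD* is transcribed.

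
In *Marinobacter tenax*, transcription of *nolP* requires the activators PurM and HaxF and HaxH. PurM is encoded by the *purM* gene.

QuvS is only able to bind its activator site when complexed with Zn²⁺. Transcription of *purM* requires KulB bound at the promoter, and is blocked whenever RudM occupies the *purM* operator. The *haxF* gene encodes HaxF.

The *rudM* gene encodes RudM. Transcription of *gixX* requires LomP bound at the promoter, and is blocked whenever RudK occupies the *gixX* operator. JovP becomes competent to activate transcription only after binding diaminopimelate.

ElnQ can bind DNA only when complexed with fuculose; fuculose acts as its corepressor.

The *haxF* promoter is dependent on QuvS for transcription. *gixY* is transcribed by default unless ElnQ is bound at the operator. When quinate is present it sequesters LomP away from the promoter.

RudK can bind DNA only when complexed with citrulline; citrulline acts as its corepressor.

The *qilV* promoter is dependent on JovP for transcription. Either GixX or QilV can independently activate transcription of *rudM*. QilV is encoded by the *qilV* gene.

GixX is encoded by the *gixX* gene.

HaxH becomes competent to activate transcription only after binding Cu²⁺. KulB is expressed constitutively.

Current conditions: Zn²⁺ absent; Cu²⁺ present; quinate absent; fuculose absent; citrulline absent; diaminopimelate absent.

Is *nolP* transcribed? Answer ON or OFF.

Quinate is absent, so LomP is active.
Citrulline is absent, so RudK is inactive.
No repressor is bound and LomP is active, so *gixX* is transcribed.
So GixX is produced and active.
Diaminopimelate is absent, so JovP is inactive.
Required activator JovP is absent, so *qilV* is not transcribed.
So QilV is not produced.
Activator GixX is present, so *rudM* is transcribed.
So RudM is produced and active.
KulB is produced constitutively and is active.
With repressor RudM bound, *purM* is not transcribed.
So PurM is not produced.
Zn²⁺ is absent, so QuvS is inactive.
Required activator QuvS is absent, so *haxF* is not transcribed.
So HaxF is not produced.
Cu²⁺ is present, so HaxH is active.
Required activator PurM is absent, so *nolP* is not transcribed.

OFF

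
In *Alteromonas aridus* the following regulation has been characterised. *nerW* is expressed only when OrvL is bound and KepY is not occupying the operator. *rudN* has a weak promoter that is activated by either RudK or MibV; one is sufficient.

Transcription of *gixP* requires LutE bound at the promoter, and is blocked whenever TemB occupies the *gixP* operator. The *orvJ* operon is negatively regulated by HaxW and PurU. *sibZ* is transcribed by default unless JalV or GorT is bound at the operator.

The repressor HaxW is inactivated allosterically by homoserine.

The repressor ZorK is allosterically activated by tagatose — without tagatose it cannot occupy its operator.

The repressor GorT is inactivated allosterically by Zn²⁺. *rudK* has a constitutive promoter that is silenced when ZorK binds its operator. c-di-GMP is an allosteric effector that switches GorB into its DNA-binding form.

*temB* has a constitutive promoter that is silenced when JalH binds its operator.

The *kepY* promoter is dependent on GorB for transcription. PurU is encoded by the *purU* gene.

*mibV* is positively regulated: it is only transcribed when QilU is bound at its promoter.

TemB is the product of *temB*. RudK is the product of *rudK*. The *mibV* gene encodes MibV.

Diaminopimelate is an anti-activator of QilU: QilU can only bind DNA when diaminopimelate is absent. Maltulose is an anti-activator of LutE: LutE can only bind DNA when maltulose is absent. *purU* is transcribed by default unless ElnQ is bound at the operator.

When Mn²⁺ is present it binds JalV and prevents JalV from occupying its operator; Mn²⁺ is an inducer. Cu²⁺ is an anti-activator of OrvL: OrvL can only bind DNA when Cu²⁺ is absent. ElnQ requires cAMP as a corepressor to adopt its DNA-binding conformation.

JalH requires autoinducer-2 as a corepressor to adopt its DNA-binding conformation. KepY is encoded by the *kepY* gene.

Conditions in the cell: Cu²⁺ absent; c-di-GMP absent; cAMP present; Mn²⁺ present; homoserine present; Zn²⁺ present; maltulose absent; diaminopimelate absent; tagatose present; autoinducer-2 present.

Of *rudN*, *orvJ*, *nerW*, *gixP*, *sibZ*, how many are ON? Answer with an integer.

5

Tagatose is present, so ZorK is active.
With repressor ZorK bound, *rudK* is not transcribed.
So RudK is not produced.
Diaminopimelate is absent, so QilU is active.
No repressor is bound and QilU is active, so *mibV* is transcribed.
So MibV is produced and active.
Activator MibV is present, so *rudN* is transcribed.
→ *rudN* is ON.
Homoserine is present, so HaxW is inactive.
cAMP is present, so ElnQ is active.
With repressor ElnQ bound, *purU* is not transcribed.
So PurU is not produced.
With no repressor bound, *orvJ* is transcribed.
→ *orvJ* is ON.
c-di-GMP is absent, so GorB is inactive.
Required activator GorB is absent, so *kepY* is not transcribed.
So KepY is not produced.
Cu²⁺ is absent, so OrvL is active.
No repressor is bound and OrvL is active, so *nerW* is transcribed.
→ *nerW* is ON.
Autoinducer-2 is present, so JalH is active.
With repressor JalH bound, *temB* is not transcribed.
So TemB is not produced.
Maltulose is absent, so LutE is active.
No repressor is bound and LutE is active, so *gixP* is transcribed.
→ *gixP* is ON.
Mn²⁺ is present, so JalV is inactive.
Zn²⁺ is present, so GorT is inactive.
With no repressor bound, *sibZ* is transcribed.
→ *sibZ* is ON.
5 of the 5 genes are transcribed.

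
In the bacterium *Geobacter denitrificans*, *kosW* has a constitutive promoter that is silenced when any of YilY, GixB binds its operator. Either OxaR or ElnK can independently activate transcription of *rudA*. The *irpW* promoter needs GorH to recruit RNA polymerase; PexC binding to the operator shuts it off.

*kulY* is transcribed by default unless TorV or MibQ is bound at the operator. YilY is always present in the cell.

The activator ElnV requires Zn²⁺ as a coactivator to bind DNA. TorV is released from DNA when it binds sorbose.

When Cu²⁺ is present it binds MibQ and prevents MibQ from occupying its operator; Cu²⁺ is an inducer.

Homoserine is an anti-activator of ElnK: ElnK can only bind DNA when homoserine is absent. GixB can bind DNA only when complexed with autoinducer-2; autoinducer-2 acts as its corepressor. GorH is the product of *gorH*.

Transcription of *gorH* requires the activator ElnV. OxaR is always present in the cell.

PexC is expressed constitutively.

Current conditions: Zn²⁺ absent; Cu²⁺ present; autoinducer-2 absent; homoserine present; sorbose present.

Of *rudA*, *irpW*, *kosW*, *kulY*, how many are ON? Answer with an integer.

2

OxaR is produced constitutively and is active.
Homoserine is present, so ElnK is inactive.
Activator OxaR is present, so *rudA* is transcribed.
→ *rudA* is ON.
PexC is produced constitutively and is active.
Zn²⁺ is absent, so ElnV is inactive.
Required activator ElnV is absent, so *gorH* is not transcribed.
So GorH is not produced.
With repressor PexC bound, *irpW* is not transcribed.
→ *irpW* is OFF.
YilY is produced constitutively and is active.
Autoinducer-2 is absent, so GixB is inactive.
With repressor YilY bound, *kosW* is not transcribed.
→ *kosW* is OFF.
Sorbose is present, so TorV is inactive.
Cu²⁺ is present, so MibQ is inactive.
With no repressor bound, *kulY* is transcribed.
→ *kulY* is ON.
2 of the 4 genes are transcribed.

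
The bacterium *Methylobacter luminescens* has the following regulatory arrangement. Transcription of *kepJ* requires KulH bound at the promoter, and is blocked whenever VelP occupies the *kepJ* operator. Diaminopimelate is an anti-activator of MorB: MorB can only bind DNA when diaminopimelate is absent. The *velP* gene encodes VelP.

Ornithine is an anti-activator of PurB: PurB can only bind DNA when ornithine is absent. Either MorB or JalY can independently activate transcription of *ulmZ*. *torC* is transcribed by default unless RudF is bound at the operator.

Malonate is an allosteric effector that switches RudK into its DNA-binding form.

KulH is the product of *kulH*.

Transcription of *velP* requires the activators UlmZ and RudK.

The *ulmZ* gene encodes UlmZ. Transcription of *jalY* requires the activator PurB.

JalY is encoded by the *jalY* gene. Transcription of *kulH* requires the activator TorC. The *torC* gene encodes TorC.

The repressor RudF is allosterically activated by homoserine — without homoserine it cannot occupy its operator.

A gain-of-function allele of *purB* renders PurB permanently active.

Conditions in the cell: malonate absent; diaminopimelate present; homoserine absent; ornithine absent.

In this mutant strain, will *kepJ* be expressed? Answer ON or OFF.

Diaminopimelate is present, so MorB is inactive.
PurB is constitutively active in this strain.
No repressor is bound and PurB is active, so *jalY* is transcribed.
So JalY is produced and active.
Activator JalY is present, so *ulmZ* is transcribed.
So UlmZ is produced and active.
Malonate is absent, so RudK is inactive.
Required activator RudK is absent, so *velP* is not transcribed.
So VelP is not produced.
Homoserine is absent, so RudF is inactive.
With no repressor bound, *torC* is transcribed.
So TorC is produced and active.
No repressor is bound and TorC is active, so *kulH* is transcribed.
So KulH is produced and active.
No repressor is bound and KulH is active, so *kepJ* is transcribed.

ON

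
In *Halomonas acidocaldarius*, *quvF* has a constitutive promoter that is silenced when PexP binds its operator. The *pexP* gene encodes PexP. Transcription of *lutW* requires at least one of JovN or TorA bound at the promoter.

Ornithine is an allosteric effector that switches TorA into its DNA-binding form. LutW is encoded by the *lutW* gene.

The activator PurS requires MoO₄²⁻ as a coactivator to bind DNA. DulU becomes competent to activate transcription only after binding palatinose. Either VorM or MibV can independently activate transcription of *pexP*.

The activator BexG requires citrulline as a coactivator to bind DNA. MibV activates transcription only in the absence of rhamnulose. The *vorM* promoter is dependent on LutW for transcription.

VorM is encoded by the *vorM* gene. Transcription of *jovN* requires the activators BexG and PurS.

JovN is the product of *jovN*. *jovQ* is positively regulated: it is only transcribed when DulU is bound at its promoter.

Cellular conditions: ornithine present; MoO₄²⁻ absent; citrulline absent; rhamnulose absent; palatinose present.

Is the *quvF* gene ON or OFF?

OFF

Citrulline is absent, so BexG is inactive.
MoO₄²⁻ is absent, so PurS is inactive.
Required activator BexG is absent, so *jovN* is not transcribed.
So JovN is not produced.
Ornithine is present, so TorA is active.
Activator TorA is present, so *lutW* is transcribed.
So LutW is produced and active.
No repressor is bound and LutW is active, so *vorM* is transcribed.
So VorM is produced and active.
Rhamnulose is absent, so MibV is active.
Activator VorM is present, so *pexP* is transcribed.
So PexP is produced and active.
With repressor PexP bound, *quvF* is not transcribed.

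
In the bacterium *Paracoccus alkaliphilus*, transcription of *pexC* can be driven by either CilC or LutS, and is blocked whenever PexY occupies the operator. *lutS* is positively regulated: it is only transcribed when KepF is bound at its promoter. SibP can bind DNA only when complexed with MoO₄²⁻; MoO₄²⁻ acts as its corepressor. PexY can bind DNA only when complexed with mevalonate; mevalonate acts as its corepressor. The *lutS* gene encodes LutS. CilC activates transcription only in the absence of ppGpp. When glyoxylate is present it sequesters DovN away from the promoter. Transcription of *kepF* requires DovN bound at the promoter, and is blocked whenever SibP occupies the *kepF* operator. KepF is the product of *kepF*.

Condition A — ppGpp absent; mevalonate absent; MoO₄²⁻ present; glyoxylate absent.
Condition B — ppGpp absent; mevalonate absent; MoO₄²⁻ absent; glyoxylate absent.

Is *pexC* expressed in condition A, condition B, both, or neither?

both

Condition A:
ppGpp is absent, so CilC is active.
Mevalonate is absent, so PexY is inactive.
MoO₄²⁻ is present, so SibP is active.
Glyoxylate is absent, so DovN is active.
With repressor SibP bound, *kepF* is not transcribed.
So KepF is not produced.
Required activator KepF is absent, so *lutS* is not transcribed.
So LutS is not produced.
Activator CilC is present, so *pexC* is transcribed.
→ *pexC* is ON in A.
Condition B:
ppGpp is absent, so CilC is active.
Mevalonate is absent, so PexY is inactive.
MoO₄²⁻ is absent, so SibP is inactive.
Glyoxylate is absent, so DovN is active.
No repressor is bound and DovN is active, so *kepF* is transcribed.
So KepF is produced and active.
No repressor is bound and KepF is active, so *lutS* is transcribed.
So LutS is produced and active.
Activator CilC is present, so *pexC* is transcribed.
→ *pexC* is ON in B.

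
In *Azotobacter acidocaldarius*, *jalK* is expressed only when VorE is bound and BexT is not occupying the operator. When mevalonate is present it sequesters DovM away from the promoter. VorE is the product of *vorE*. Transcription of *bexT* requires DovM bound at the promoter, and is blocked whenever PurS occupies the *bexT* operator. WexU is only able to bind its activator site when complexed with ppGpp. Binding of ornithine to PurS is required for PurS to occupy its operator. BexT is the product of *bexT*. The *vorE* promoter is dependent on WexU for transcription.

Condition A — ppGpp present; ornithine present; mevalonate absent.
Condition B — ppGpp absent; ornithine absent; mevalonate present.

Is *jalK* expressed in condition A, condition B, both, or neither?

A only

Condition A:
ppGpp is present, so WexU is active.
No repressor is bound and WexU is active, so *vorE* is transcribed.
So VorE is produced and active.
Ornithine is present, so PurS is active.
Mevalonate is absent, so DovM is active.
With repressor PurS bound, *bexT* is not transcribed.
So BexT is not produced.
No repressor is bound and VorE is active, so *jalK* is transcribed.
→ *jalK* is ON in A.
Condition B:
ppGpp is absent, so WexU is inactive.
Required activator WexU is absent, so *vorE* is not transcribed.
So VorE is not produced.
Ornithine is absent, so PurS is inactive.
Mevalonate is present, so DovM is inactive.
Required activator DovM is absent, so *bexT* is not transcribed.
So BexT is not produced.
Required activator VorE is absent, so *jalK* is not transcribed.
→ *jalK* is OFF in B.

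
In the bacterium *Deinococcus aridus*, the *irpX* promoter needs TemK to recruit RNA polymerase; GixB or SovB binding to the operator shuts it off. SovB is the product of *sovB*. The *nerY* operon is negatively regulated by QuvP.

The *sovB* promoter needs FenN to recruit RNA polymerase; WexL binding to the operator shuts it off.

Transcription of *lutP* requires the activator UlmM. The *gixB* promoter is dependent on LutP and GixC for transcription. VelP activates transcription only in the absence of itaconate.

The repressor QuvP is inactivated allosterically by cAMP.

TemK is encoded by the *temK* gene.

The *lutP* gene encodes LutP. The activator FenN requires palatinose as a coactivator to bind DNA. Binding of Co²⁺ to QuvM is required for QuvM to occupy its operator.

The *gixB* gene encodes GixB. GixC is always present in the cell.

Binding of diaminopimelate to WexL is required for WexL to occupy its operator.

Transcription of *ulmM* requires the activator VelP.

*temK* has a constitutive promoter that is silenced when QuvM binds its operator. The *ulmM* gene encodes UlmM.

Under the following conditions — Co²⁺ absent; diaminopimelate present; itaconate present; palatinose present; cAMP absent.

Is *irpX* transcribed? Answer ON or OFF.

Itaconate is present, so VelP is inactive.
Required activator VelP is absent, so *ulmM* is not transcribed.
So UlmM is not produced.
Required activator UlmM is absent, so *lutP* is not transcribed.
So LutP is not produced.
GixC is produced constitutively and is active.
Required activator LutP is absent, so *gixB* is not transcribed.
So GixB is not produced.
Co²⁺ is absent, so QuvM is inactive.
With no repressor bound, *temK* is transcribed.
So TemK is produced and active.
Diaminopimelate is present, so WexL is active.
Palatinose is present, so FenN is active.
With repressor WexL bound, *sovB* is not transcribed.
So SovB is not produced.
No repressor is bound and TemK is active, so *irpX* is transcribed.

ON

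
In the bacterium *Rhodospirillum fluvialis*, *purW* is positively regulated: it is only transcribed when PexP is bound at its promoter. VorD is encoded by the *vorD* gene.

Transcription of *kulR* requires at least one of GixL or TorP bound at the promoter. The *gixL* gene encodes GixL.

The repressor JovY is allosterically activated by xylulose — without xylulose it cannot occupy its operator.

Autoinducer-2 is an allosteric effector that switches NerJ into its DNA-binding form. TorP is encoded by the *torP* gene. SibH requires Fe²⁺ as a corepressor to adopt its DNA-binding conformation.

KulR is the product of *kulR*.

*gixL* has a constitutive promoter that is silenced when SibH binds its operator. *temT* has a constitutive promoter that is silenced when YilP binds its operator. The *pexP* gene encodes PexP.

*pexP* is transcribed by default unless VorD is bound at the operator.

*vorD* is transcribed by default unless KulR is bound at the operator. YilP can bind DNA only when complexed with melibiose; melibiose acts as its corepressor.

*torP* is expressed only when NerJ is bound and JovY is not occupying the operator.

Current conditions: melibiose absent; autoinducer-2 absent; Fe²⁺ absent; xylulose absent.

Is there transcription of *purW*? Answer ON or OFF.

Fe²⁺ is absent, so SibH is inactive.
With no repressor bound, *gixL* is transcribed.
So GixL is produced and active.
Xylulose is absent, so JovY is inactive.
Autoinducer-2 is absent, so NerJ is inactive.
Required activator NerJ is absent, so *torP* is not transcribed.
So TorP is not produced.
Activator GixL is present, so *kulR* is transcribed.
So KulR is produced and active.
With repressor KulR bound, *vorD* is not transcribed.
So VorD is not produced.
With no repressor bound, *pexP* is transcribed.
So PexP is produced and active.
No repressor is bound and PexP is active, so *purW* is transcribed.

ON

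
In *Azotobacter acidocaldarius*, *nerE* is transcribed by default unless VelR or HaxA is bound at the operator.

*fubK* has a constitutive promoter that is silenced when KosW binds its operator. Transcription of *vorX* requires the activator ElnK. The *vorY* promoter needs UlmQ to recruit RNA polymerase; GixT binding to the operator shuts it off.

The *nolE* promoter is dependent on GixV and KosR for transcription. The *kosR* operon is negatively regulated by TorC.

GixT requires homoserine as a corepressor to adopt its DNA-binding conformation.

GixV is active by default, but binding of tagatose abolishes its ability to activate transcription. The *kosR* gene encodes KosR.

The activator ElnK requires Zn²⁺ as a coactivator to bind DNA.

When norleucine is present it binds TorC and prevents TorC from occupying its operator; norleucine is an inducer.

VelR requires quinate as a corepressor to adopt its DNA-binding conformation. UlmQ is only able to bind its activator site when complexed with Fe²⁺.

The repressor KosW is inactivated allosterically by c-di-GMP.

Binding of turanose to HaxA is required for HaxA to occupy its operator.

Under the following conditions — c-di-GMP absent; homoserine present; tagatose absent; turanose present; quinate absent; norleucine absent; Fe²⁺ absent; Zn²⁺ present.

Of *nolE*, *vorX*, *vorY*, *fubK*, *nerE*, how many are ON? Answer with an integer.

Tagatose is absent, so GixV is active.
Norleucine is absent, so TorC is active.
With repressor TorC bound, *kosR* is not transcribed.
So KosR is not produced.
Required activator KosR is absent, so *nolE* is not transcribed.
→ *nolE* is OFF.
Zn²⁺ is present, so ElnK is active.
No repressor is bound and ElnK is active, so *vorX* is transcribed.
→ *vorX* is ON.
Homoserine is present, so GixT is active.
Fe²⁺ is absent, so UlmQ is inactive.
With repressor GixT bound, *vorY* is not transcribed.
→ *vorY* is OFF.
c-di-GMP is absent, so KosW is active.
With repressor KosW bound, *fubK* is not transcribed.
→ *fubK* is OFF.
Quinate is absent, so VelR is inactive.
Turanose is present, so HaxA is active.
With repressor HaxA bound, *nerE* is not transcribed.
→ *nerE* is OFF.
1 of the 5 genes is transcribed.

1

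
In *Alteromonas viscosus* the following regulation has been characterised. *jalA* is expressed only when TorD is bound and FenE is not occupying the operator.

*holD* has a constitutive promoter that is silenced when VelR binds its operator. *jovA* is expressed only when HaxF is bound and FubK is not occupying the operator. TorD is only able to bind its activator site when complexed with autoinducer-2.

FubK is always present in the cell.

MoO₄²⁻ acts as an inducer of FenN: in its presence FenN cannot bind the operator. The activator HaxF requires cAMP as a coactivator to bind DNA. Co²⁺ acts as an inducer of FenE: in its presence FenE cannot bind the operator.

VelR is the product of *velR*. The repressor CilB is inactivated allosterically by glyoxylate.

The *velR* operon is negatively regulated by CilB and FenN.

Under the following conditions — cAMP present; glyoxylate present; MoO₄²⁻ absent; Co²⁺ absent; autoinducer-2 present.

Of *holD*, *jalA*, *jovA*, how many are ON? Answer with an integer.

1

Glyoxylate is present, so CilB is inactive.
MoO₄²⁻ is absent, so FenN is active.
With repressor FenN bound, *velR* is not transcribed.
So VelR is not produced.
With no repressor bound, *holD* is transcribed.
→ *holD* is ON.
Autoinducer-2 is present, so TorD is active.
Co²⁺ is absent, so FenE is active.
With repressor FenE bound, *jalA* is not transcribed.
→ *jalA* is OFF.
cAMP is present, so HaxF is active.
FubK is produced constitutively and is active.
With repressor FubK bound, *jovA* is not transcribed.
→ *jovA* is OFF.
1 of the 3 genes is transcribed.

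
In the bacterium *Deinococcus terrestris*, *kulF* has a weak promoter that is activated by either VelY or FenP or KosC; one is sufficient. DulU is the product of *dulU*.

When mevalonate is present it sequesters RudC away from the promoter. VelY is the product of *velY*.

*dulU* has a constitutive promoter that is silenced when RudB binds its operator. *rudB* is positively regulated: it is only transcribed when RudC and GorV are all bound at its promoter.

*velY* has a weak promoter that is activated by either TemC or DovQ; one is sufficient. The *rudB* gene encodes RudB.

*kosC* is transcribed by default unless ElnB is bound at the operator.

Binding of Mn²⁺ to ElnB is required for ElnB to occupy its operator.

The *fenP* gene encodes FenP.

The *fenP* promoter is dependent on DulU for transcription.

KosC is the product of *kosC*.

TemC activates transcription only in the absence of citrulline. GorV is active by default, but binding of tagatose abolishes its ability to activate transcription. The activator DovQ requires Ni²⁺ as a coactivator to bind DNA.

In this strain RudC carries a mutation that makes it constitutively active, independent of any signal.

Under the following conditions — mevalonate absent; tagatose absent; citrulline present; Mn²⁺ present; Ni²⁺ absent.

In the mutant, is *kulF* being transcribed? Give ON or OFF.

OFF

Citrulline is present, so TemC is inactive.
Ni²⁺ is absent, so DovQ is inactive.
No activator is available at the *velY* promoter, so *velY* is not transcribed.
So VelY is not produced.
RudC is constitutively active in this strain.
Tagatose is absent, so GorV is active.
No repressor is bound and RudC and GorV are active, so *rudB* is transcribed.
So RudB is produced and active.
With repressor RudB bound, *dulU* is not transcribed.
So DulU is not produced.
Required activator DulU is absent, so *fenP* is not transcribed.
So FenP is not produced.
Mn²⁺ is present, so ElnB is active.
With repressor ElnB bound, *kosC* is not transcribed.
So KosC is not produced.
No activator is available at the *kulF* promoter, so *kulF* is not transcribed.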